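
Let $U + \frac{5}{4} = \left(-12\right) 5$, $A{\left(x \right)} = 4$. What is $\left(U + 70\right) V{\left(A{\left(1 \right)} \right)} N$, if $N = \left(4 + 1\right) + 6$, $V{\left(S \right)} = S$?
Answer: $385$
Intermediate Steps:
$U = - \frac{245}{4}$ ($U = - \frac{5}{4} - 60 = - \frac{245}{4} \approx -61.25$)
$N = 11$ ($N = 5 + 6 = 11$)
$\left(U + 70\right) V{\left(A{\left(1 \right)} \right)} N = \left(- \frac{245}{4} + 70\right) 4 \cdot 11 = \frac{35}{4} \cdot 44 = 385$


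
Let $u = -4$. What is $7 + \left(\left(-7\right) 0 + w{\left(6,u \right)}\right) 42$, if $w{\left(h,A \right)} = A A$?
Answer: $679$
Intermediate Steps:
$w{\left(h,A \right)} = A^{2}$
$7 + \left(\left(-7\right) 0 + w{\left(6,u \right)}\right) 42 = 7 + \left(\left(-7\right) 0 + \left(-4\right)^{2}\right) 42 = 7 + \left(0 + 16\right) 42 = 7 + 16 \cdot 42 = 7 + 672 = 679$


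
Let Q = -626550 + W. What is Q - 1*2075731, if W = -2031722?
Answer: -4734003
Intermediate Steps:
Q = -2658272 (Q = -626550 - 2031722 = -2658272)
Q - 1*2075731 = -2658272 - 1*2075731 = -2658272 - 2075731 = -4734003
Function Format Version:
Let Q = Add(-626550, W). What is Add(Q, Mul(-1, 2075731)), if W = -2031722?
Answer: -4734003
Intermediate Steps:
Q = -2658272 (Q = Add(-626550, -2031722) = -2658272)
Add(Q, Mul(-1, 2075731)) = Add(-2658272, Mul(-1, 2075731)) = Add(-2658272, -2075731) = -4734003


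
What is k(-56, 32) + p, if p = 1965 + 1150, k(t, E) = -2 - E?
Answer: 3081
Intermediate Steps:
p = 3115
k(-56, 32) + p = (-2 - 1*32) + 3115 = (-2 - 32) + 3115 = -34 + 3115 = 3081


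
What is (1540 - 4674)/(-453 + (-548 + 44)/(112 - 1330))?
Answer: 90886/13125 ≈ 6.9246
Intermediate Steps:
(1540 - 4674)/(-453 + (-548 + 44)/(112 - 1330)) = -3134/(-453 - 504/(-1218)) = -3134/(-453 - 504*(-1/1218)) = -3134/(-453 + 12/29) = -3134/(-13125/29) = -3134*(-29/13125) = 90886/13125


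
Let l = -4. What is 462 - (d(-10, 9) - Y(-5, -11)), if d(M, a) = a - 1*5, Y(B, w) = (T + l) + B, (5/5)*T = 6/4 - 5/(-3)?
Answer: 2713/6 ≈ 452.17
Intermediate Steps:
T = 19/6 (T = 6/4 - 5/(-3) = 6*(¼) - 5*(-⅓) = 3/2 + 5/3 = 19/6 ≈ 3.1667)
Y(B, w) = -⅚ + B (Y(B, w) = (19/6 - 4) + B = -⅚ + B)
d(M, a) = -5 + a (d(M, a) = a - 5 = -5 + a)
462 - (d(-10, 9) - Y(-5, -11)) = 462 - ((-5 + 9) - (-⅚ - 5)) = 462 - (4 - 1*(-35/6)) = 462 - (4 + 35/6) = 462 - 1*59/6 = 462 - 59/6 = 2713/6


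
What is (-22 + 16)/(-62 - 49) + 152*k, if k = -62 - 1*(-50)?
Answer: -67486/37 ≈ -1823.9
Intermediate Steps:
k = -12 (k = -62 + 50 = -12)
(-22 + 16)/(-62 - 49) + 152*k = (-22 + 16)/(-62 - 49) + 152*(-12) = -6/(-111) - 1824 = -6*(-1/111) - 1824 = 2/37 - 1824 = -67486/37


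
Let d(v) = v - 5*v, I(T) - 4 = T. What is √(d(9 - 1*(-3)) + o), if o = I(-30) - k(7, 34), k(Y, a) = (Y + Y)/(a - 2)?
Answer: I*√1191/4 ≈ 8.6277*I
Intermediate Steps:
k(Y, a) = 2*Y/(-2 + a) (k(Y, a) = (2*Y)/(-2 + a) = 2*Y/(-2 + a))
I(T) = 4 + T
o = -423/16 (o = (4 - 30) - 2*7/(-2 + 34) = -26 - 2*7/32 = -26 - 1*7/16 = -26 - 7/16 = -423/16 ≈ -26.438)
d(v) = -4*v (d(v) = v - 5*v = -4*v)
√(d(9 - 1*(-3)) + o) = √(-4*(9 - 1*(-3)) - 423/16) = √(-4*(9 + 3) - 423/16) = √(-4*12 - 423/16) = √(-48 - 423/16) = √(-1191/16) = I*√1191/4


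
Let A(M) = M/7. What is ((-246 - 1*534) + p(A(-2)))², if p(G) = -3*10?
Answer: 656100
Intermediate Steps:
A(M) = M/7 (A(M) = M*(⅐) = M/7)
p(G) = -30
((-246 - 1*534) + p(A(-2)))² = ((-246 - 1*534) - 30)² = ((-246 - 534) - 30)² = (-780 - 30)² = (-810)² = 656100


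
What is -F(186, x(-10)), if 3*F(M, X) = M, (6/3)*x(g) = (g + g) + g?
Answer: -62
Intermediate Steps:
x(g) = 3*g/2 (x(g) = ((g + g) + g)/2 = (2*g + g)/2 = (3*g)/2 = 3*g/2)
F(M, X) = M/3
-F(186, x(-10)) = -186/3 = -1*62 = -62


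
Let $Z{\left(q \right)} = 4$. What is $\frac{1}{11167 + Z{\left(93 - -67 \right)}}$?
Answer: $\frac{1}{11171} \approx 8.9517 \cdot 10^{-5}$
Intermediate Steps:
$\frac{1}{11167 + Z{\left(93 - -67 \right)}} = \frac{1}{11167 + 4} = \frac{1}{11171}$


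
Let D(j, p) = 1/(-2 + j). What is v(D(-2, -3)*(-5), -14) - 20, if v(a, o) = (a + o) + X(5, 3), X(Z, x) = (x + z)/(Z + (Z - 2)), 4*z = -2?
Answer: -519/16 ≈ -32.438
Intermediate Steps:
z = -½ (z = (¼)*(-2) = -½ ≈ -0.50000)
X(Z, x) = (-½ + x)/(-2 + 2*Z) (X(Z, x) = (x - ½)/(Z + (Z - 2)) = (-½ + x)/(Z + (-2 + Z)) = (-½ + x)/(-2 + 2*Z))
v(a, o) = 5/16 + a + o (v(a, o) = (a + o) + (-1 + 2*3)/(4*(-1 + 5)) = (a + o) + (¼)*(-1 + 6)/4 = (a + o) + (¼)*(¼)*5 = (a + o) + 5/16 = 5/16 + a + o)
v(D(-2, -3)*(-5), -14) - 20 = (5/16 - 5/(-2 - 2) - 14) - 20 = (5/16 - 5/(-4) - 14) - 20 = (5/16 - ¼*(-5) - 14) - 20 = (5/16 + 5/4 - 14) - 20 = -199/16 - 20 = -519/16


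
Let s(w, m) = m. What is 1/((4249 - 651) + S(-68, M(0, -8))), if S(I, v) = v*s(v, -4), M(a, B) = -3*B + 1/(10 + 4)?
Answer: 7/24512 ≈ 0.00028557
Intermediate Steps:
M(a, B) = 1/14 - 3*B (M(a, B) = -3*B + 1/14 = 1/14 - 3*B)
S(I, v) = -4*v (S(I, v) = v*(-4) = -4*v)
1/((4249 - 651) + S(-68, M(0, -8))) = 1/((4249 - 651) - 4*(1/14 - 3*(-8))) = 1/(3598 - 4*(1/14 + 24)) = 1/(3598 - 4*337/14) = 1/(3598 - 674/7) = 1/(24512/7) = 7/24512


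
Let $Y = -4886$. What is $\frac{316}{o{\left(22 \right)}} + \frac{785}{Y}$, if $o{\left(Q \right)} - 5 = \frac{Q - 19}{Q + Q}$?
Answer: $\frac{67759889}{1089578} \approx 62.189$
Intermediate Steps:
$o{\left(Q \right)} = 5 + \frac{-19 + Q}{2 Q}$ ($o{\left(Q \right)} = 5 + \frac{Q - 19}{Q + Q} = 5 + \frac{-19 + Q}{2 Q}$)
$\frac{316}{o{\left(22 \right)}} + \frac{785}{Y} = \frac{316}{\frac{1}{2} \cdot \frac{1}{22} \left(-19 + 11 \cdot 22\right)} + \frac{785}{-4886} = \frac{316}{\frac{1}{2} \cdot \frac{1}{22} \left(-19 + 242\right)} + 785 \left(- \frac{1}{4886}\right) = \frac{316}{\frac{1}{2} \cdot \frac{1}{22} \cdot 223} - \frac{785}{4886} = \frac{316}{\frac{223}{44}} - \frac{785}{4886} = 316 \cdot \frac{44}{223} - \frac{785}{4886} = \frac{13904}{223} - \frac{785}{4886} = \frac{67759889}{1089578}$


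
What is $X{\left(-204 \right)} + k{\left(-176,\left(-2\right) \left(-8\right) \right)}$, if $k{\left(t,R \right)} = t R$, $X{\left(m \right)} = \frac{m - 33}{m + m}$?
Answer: $- \frac{382897}{136} \approx -2815.4$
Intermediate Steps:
$X{\left(m \right)} = \frac{-33 + m}{2 m}$
$k{\left(t,R \right)} = R t$
$X{\left(-204 \right)} + k{\left(-176,\left(-2\right) \left(-8\right) \right)} = \frac{-33 - 204}{2 \left(-204\right)} + \left(-2\right) \left(-8\right) \left(-176\right) = \frac{1}{2} \left(- \frac{1}{204}\right) \left(-237\right) + 16 \left(-176\right) = \frac{79}{136} - 2816 = - \frac{382897}{136}$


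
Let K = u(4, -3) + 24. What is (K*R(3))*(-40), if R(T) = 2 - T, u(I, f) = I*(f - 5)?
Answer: -320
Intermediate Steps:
u(I, f) = I*(-5 + f)
K = -8 (K = 4*(-5 - 3) + 24 = 4*(-8) + 24 = -32 + 24 = -8)
(K*R(3))*(-40) = -8*(2 - 1*3)*(-40) = -8*(2 - 3)*(-40) = -8*(-1)*(-40) = 8*(-40) = -320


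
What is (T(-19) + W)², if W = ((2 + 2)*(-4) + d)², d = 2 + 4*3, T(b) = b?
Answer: 225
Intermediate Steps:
d = 14 (d = 2 + 12 = 14)
W = 4 (W = ((2 + 2)*(-4) + 14)² = (4*(-4) + 14)² = (-16 + 14)² = (-2)² = 4)
(T(-19) + W)² = (-19 + 4)² = (-15)² = 225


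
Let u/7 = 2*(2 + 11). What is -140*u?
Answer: -25480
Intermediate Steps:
u = 182 (u = 7*(2*(2 + 11)) = 7*(2*13) = 7*26 = 182)
-140*u = -140*182 = -25480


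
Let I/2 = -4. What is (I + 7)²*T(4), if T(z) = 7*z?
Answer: 28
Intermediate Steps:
I = -8 (I = 2*(-4) = -8)
(I + 7)²*T(4) = (-8 + 7)²*(7*4) = (-1)²*28 = 1*28 = 28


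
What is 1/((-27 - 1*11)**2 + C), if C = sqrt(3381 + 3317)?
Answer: 722/1039219 - sqrt(6698)/2078438 ≈ 0.00065538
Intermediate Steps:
C = sqrt(6698) ≈ 81.841
1/((-27 - 1*11)**2 + C) = 1/((-27 - 1*11)**2 + sqrt(6698)) = 1/((-27 - 11)**2 + sqrt(6698)) = 1/((-38)**2 + sqrt(6698)) = 1/(1444 + sqrt(6698))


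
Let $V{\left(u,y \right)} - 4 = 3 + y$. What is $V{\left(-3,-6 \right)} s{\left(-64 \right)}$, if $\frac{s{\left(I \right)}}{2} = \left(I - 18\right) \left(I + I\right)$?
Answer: $20992$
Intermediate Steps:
$s{\left(I \right)} = 4 I \left(-18 + I\right)$ ($s{\left(I \right)} = 2 \left(I - 18\right) \left(I + I\right) = 2 \left(-18 + I\right) 2 I = 2 \cdot 2 I \left(-18 + I\right) = 4 I \left(-18 + I\right)$)
$V{\left(u,y \right)} = 7 + y$ ($V{\left(u,y \right)} = 4 + \left(3 + y\right) = 7 + y$)
$V{\left(-3,-6 \right)} s{\left(-64 \right)} = \left(7 - 6\right) 4 \left(-64\right) \left(-18 - 64\right) = 1 \cdot 4 \left(-64\right) \left(-82\right) = 1 \cdot 20992 = 20992$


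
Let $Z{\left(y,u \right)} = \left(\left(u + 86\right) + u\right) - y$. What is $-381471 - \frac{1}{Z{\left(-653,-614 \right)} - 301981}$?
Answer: $- \frac{115383533369}{302470} \approx -3.8147 \cdot 10^{5}$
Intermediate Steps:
$Z{\left(y,u \right)} = 86 - y + 2 u$ ($Z{\left(y,u \right)} = \left(\left(86 + u\right) + u\right) - y = \left(86 + 2 u\right) - y = 86 - y + 2 u$)
$-381471 - \frac{1}{Z{\left(-653,-614 \right)} - 301981} = -381471 - \frac{1}{\left(86 - -653 + 2 \left(-614\right)\right) - 301981} = -381471 - \frac{1}{\left(86 + 653 - 1228\right) - 301981} = -381471 - \frac{1}{-489 - 301981} = -381471 - \frac{1}{-302470} = -381471 - - \frac{1}{302470} = -381471 + \frac{1}{302470} = - \frac{115383533369}{302470}$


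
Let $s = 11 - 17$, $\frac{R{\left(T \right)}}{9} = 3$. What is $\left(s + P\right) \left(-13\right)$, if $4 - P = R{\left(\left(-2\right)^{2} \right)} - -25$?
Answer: $702$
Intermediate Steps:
$R{\left(T \right)} = 27$ ($R{\left(T \right)} = 9 \cdot 3 = 27$)
$P = -48$ ($P = 4 - \left(27 - -25\right) = 4 - \left(27 + 25\right) = 4 - 52 = -48$)
$s = -6$ ($s = 11 - 17 = -6$)
$\left(s + P\right) \left(-13\right) = \left(-6 - 48\right) \left(-13\right) = \left(-54\right) \left(-13\right) = 702$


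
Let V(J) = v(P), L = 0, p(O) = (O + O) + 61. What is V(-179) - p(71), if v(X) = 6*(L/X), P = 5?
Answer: -203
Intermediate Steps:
p(O) = 61 + 2*O (p(O) = 2*O + 61 = 61 + 2*O)
v(X) = 0 (v(X) = 6*(0/X) = 6*0 = 0)
V(J) = 0
V(-179) - p(71) = 0 - (61 + 2*71) = 0 - (61 + 142) = 0 - 1*203 = 0 - 203 = -203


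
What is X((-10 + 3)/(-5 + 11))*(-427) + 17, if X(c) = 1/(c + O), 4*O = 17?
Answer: -4495/37 ≈ -121.49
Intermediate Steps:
O = 17/4 (O = (¼)*17 = 17/4 ≈ 4.2500)
X(c) = 1/(17/4 + c) (X(c) = 1/(c + 17/4) = 1/(17/4 + c))
X((-10 + 3)/(-5 + 11))*(-427) + 17 = (4/(17 + 4*((-10 + 3)/(-5 + 11))))*(-427) + 17 = (4/(17 + 4*(-7/6)))*(-427) + 17 = (4/(17 - 14/3))*(-427) + 17 = (4/(37/3))*(-427) + 17 = (4*(3/37))*(-427) + 17 = (12/37)*(-427) + 17 = -5124/37 + 17 = -4495/37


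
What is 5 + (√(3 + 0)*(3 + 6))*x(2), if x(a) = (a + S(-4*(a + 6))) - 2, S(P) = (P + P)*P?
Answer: 5 + 18432*√3 ≈ 31930.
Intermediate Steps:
S(P) = 2*P² (S(P) = (2*P)*P = 2*P²)
x(a) = -2 + a + 2*(-24 - 4*a)² (x(a) = (a + 2*(-4*(a + 6))²) - 2 = (a + 2*(-4*(6 + a))²) - 2 = (a + 2*(-24 - 4*a)²) - 2 = -2 + a + 2*(-24 - 4*a)²)
5 + (√(3 + 0)*(3 + 6))*x(2) = 5 + (√(3 + 0)*(3 + 6))*(-2 + 2 + 32*(6 + 2)²) = 5 + (√3*9)*(-2 + 2 + 32*8²) = 5 + (9*√3)*(-2 + 2 + 32*64) = 5 + (9*√3)*(-2 + 2 + 2048) = 5 + (9*√3)*2048 = 5 + 18432*√3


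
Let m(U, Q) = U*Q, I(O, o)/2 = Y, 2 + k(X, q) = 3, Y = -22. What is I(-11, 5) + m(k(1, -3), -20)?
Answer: -64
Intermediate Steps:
k(X, q) = 1 (k(X, q) = -2 + 3 = 1)
I(O, o) = -44 (I(O, o) = 2*(-22) = -44)
m(U, Q) = Q*U
I(-11, 5) + m(k(1, -3), -20) = -44 - 20*1 = -44 - 20 = -64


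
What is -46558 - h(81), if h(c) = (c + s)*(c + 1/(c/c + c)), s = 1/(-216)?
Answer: -940854581/17712 ≈ -53120.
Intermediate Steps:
s = -1/216 ≈ -0.0046296
h(c) = (-1/216 + c)*(c + 1/(1 + c)) (h(c) = (c - 1/216)*(c + 1/(c/c + c)) = (-1/216 + c)*(c + 1/(1 + c)))
-46558 - h(81) = -46558 - (-1 + 215*81 + 215*81² + 216*81³)/(216*(1 + 81)) = -46558 - (-1 + 17415 + 215*6561 + 216*531441)/(216*82) = -46558 - (-1 + 17415 + 1410615 + 114791256)/(216*82) = -46558 - 116219285/(216*82) = -46558 - 1*116219285/17712 = -46558 - 116219285/17712 = -940854581/17712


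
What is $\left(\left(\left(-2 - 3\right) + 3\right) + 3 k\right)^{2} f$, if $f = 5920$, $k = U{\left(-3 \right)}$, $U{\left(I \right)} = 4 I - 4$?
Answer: $14800000$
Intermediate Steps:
$U{\left(I \right)} = -4 + 4 I$
$k = -16$ ($k = -4 + 4 \left(-3\right) = -4 - 12 = -16$)
$\left(\left(\left(-2 - 3\right) + 3\right) + 3 k\right)^{2} f = \left(\left(\left(-2 - 3\right) + 3\right) + 3 \left(-16\right)\right)^{2} \cdot 5920 = \left(\left(-5 + 3\right) - 48\right)^{2} \cdot 5920 = \left(-2 - 48\right)^{2} \cdot 5920 = \left(-50\right)^{2} \cdot 5920 = 2500 \cdot 5920 = 14800000$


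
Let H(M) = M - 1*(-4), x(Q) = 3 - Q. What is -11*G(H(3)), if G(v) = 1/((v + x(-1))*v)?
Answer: -1/7 ≈ -0.14286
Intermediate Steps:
H(M) = 4 + M (H(M) = M + 4 = 4 + M)
G(v) = 1/(v*(4 + v)) (G(v) = 1/((v + (3 - 1*(-1)))*v) = 1/((v + (3 + 1))*v) = 1/((v + 4)*v) = 1/((4 + v)*v) = 1/(v*(4 + v)))
-11*G(H(3)) = -11/((4 + 3)*(4 + (4 + 3))) = -11/(7*(4 + 7)) = -11/(7*11) = -11*1/77 = -1/7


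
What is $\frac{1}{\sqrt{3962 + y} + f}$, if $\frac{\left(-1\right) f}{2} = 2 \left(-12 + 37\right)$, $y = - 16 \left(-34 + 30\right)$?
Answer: $- \frac{50}{2987} - \frac{\sqrt{4026}}{5974} \approx -0.02736$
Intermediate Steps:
$y = 64$ ($y = \left(-16\right) \left(-4\right) = 64$)
$f = -100$ ($f = - 2 \cdot 2 \left(-12 + 37\right) = - 2 \cdot 2 \cdot 25 = \left(-2\right) 50 = -100$)
$\frac{1}{\sqrt{3962 + y} + f} = \frac{1}{\sqrt{3962 + 64} - 100} = \frac{1}{\sqrt{4026} - 100} = \frac{1}{-100 + \sqrt{4026}}$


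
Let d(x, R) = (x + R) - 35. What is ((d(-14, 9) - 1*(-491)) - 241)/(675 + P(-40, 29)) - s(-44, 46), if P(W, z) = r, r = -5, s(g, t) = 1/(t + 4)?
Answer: 983/3350 ≈ 0.29343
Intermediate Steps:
d(x, R) = -35 + R + x (d(x, R) = (R + x) - 35 = -35 + R + x)
s(g, t) = 1/(4 + t)
P(W, z) = -5
((d(-14, 9) - 1*(-491)) - 241)/(675 + P(-40, 29)) - s(-44, 46) = (((-35 + 9 - 14) - 1*(-491)) - 241)/(675 - 5) - 1/(4 + 46) = ((-40 + 491) - 241)/670 - 1/50 = (451 - 241)*(1/670) - 1*1/50 = 210*(1/670) - 1/50 = 21/67 - 1/50 = 983/3350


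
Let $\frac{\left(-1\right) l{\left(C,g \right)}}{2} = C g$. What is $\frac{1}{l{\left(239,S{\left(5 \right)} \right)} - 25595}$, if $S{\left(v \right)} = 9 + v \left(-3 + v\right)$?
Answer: $- \frac{1}{34677} \approx -2.8838 \cdot 10^{-5}$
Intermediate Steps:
$l{\left(C,g \right)} = - 2 C g$
$\frac{1}{l{\left(239,S{\left(5 \right)} \right)} - 25595} = \frac{1}{\left(-2\right) 239 \left(9 + 5^{2} - 15\right) - 25595} = \frac{1}{\left(-2\right) 239 \left(9 + 25 - 15\right) - 25595} = \frac{1}{\left(-2\right) 239 \cdot 19 - 25595} = \frac{1}{-9082 - 25595} = \frac{1}{-34677} = - \frac{1}{34677}$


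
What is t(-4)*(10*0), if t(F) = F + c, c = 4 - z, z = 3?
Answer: 0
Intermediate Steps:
c = 1 (c = 4 - 1*3 = 4 - 3 = 1)
t(F) = 1 + F (t(F) = F + 1 = 1 + F)
t(-4)*(10*0) = (1 - 4)*(10*0) = -3*0 = 0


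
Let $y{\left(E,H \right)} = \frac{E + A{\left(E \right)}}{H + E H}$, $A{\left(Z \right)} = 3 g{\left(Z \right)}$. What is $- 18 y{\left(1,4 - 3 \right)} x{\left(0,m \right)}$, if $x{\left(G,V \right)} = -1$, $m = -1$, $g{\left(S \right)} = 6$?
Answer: $171$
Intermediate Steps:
$A{\left(Z \right)} = 18$ ($A{\left(Z \right)} = 3 \cdot 6 = 18$)
$y{\left(E,H \right)} = \frac{18 + E}{H + E H}$ ($y{\left(E,H \right)} = \frac{E + 18}{H + E H} = \frac{18 + E}{H + E H}$)
$- 18 y{\left(1,4 - 3 \right)} x{\left(0,m \right)} = - 18 \frac{18 + 1}{\left(4 - 3\right) \left(1 + 1\right)} \left(-1\right) = - 18 \frac{1}{4 - 3} \cdot \frac{1}{2} \cdot 19 \left(-1\right) = - 18 \cdot 1^{-1} \cdot \frac{1}{2} \cdot 19 \left(-1\right) = - 18 \cdot 1 \cdot \frac{1}{2} \cdot 19 \left(-1\right) = \left(-18\right) \frac{19}{2} \left(-1\right) = \left(-171\right) \left(-1\right) = 171$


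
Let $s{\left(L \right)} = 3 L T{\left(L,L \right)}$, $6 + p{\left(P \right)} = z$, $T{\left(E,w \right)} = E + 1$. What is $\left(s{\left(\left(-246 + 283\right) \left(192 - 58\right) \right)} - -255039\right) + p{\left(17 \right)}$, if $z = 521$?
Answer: $74015720$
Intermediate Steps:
$T{\left(E,w \right)} = 1 + E$
$p{\left(P \right)} = 515$ ($p{\left(P \right)} = -6 + 521 = 515$)
$s{\left(L \right)} = 3 L \left(1 + L\right)$
$\left(s{\left(\left(-246 + 283\right) \left(192 - 58\right) \right)} - -255039\right) + p{\left(17 \right)} = \left(3 \left(-246 + 283\right) \left(192 - 58\right) \left(1 + \left(-246 + 283\right) \left(192 - 58\right)\right) - -255039\right) + 515 = \left(3 \cdot 37 \cdot 134 \left(1 + 37 \cdot 134\right) + 255039\right) + 515 = \left(3 \cdot 4958 \left(1 + 4958\right) + 255039\right) + 515 = \left(3 \cdot 4958 \cdot 4959 + 255039\right) + 515 = \left(73760166 + 255039\right) + 515 = 74015205 + 515 = 74015720$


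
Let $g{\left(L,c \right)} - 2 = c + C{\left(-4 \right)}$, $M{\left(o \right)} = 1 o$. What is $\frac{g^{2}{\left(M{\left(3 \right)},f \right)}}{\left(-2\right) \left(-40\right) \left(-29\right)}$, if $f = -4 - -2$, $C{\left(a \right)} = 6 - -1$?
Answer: $- \frac{49}{2320} \approx -0.021121$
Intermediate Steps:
$C{\left(a \right)} = 7$ ($C{\left(a \right)} = 6 + 1 = 7$)
$M{\left(o \right)} = o$
$f = -2$ ($f = -4 + 2 = -2$)
$g{\left(L,c \right)} = 9 + c$ ($g{\left(L,c \right)} = 2 + \left(c + 7\right) = 2 + \left(7 + c\right) = 9 + c$)
$\frac{g^{2}{\left(M{\left(3 \right)},f \right)}}{\left(-2\right) \left(-40\right) \left(-29\right)} = \frac{\left(9 - 2\right)^{2}}{\left(-2\right) \left(-40\right) \left(-29\right)} = \frac{7^{2}}{80 \left(-29\right)} = \frac{49}{-2320} = 49 \left(- \frac{1}{2320}\right) = - \frac{49}{2320}$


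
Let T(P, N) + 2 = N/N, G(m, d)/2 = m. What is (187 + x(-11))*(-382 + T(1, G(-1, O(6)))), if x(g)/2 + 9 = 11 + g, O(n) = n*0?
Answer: -64727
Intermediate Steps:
O(n) = 0
G(m, d) = 2*m
x(g) = 4 + 2*g (x(g) = -18 + 2*(11 + g) = -18 + (22 + 2*g) = 4 + 2*g)
T(P, N) = -1 (T(P, N) = -2 + N/N = -2 + 1 = -1)
(187 + x(-11))*(-382 + T(1, G(-1, O(6)))) = (187 + (4 + 2*(-11)))*(-382 - 1) = (187 + (4 - 22))*(-383) = (187 - 18)*(-383) = 169*(-383) = -64727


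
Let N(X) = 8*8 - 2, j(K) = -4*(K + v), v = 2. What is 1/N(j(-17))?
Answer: 1/62 ≈ 0.016129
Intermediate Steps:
j(K) = -8 - 4*K (j(K) = -4*(K + 2) = -4*(2 + K) = -8 - 4*K)
N(X) = 62 (N(X) = 64 - 2 = 62)
1/N(j(-17)) = 1/62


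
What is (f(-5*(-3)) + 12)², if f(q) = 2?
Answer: 196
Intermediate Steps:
(f(-5*(-3)) + 12)² = (2 + 12)² = 14² = 196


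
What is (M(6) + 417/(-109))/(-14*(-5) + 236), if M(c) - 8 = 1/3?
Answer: 737/50031 ≈ 0.014731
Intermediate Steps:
M(c) = 25/3 (M(c) = 8 + 1/3 = 25/3)
(M(6) + 417/(-109))/(-14*(-5) + 236) = (25/3 + 417/(-109))/(-14*(-5) + 236) = (25/3 + 417*(-1/109))/(70 + 236) = (25/3 - 417/109)/306 = (1474/327)*(1/306) = 737/50031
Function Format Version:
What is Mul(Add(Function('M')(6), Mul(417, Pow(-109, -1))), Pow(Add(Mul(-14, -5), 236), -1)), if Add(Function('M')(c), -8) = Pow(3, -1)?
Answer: Rational(737, 50031) ≈ 0.014731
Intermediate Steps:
Function('M')(c) = Rational(25, 3) (Function('M')(c) = Add(8, Pow(3, -1)) = Add(8, Rational(1, 3)) = Rational(25, 3))
Mul(Add(Function('M')(6), Mul(417, Pow(-109, -1))), Pow(Add(Mul(-14, -5), 236), -1)) = Mul(Add(Rational(25, 3), Mul(417, Pow(-109, -1))), Pow(Add(Mul(-14, -5), 236), -1)) = Mul(Add(Rational(25, 3), Mul(417, Rational(-1, 109))), Pow(Add(70, 236), -1)) = Mul(Add(Rational(25, 3), Rational(-417, 109)), Pow(306, -1)) = Mul(Rational(1474, 327), Rational(1, 306)) = Rational(737, 50031)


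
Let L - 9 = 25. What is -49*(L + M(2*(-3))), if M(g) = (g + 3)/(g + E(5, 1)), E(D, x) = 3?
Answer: -1715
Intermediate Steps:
L = 34 (L = 9 + 25 = 34)
M(g) = 1 (M(g) = (g + 3)/(g + 3) = (3 + g)/(3 + g) = 1)
-49*(L + M(2*(-3))) = -49*(34 + 1) = -49*35 = -1715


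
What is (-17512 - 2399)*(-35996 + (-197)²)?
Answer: -56009643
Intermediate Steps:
(-17512 - 2399)*(-35996 + (-197)²) = -19911*(-35996 + 38809) = -19911*2813 = -56009643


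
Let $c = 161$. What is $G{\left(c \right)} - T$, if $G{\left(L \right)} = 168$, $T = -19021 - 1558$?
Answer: $20747$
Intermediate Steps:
$T = -20579$
$G{\left(c \right)} - T = 168 - -20579 = 168 + 20579 = 20747$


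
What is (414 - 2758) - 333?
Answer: -2677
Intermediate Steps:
(414 - 2758) - 333 = -2344 - 333 = -2677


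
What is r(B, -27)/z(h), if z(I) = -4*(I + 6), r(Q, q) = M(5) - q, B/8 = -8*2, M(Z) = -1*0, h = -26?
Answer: 27/80 ≈ 0.33750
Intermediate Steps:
M(Z) = 0
B = -128 (B = 8*(-8*2) = 8*(-16) = -128)
r(Q, q) = -q (r(Q, q) = 0 - q = -q)
z(I) = -24 - 4*I (z(I) = -4*(6 + I) = -24 - 4*I)
r(B, -27)/z(h) = (-1*(-27))/(-24 - 4*(-26)) = 27/(-24 + 104) = 27/80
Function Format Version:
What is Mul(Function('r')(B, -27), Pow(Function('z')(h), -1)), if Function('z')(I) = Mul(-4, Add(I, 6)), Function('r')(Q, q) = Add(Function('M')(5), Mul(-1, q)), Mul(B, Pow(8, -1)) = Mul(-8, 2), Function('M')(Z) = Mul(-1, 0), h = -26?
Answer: Rational(27, 80) ≈ 0.33750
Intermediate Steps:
Function('M')(Z) = 0
B = -128 (B = Mul(8, Mul(-8, 2)) = Mul(8, -16) = -128)
Function('r')(Q, q) = Mul(-1, q) (Function('r')(Q, q) = Add(0, Mul(-1, q)) = Mul(-1, q))
Function('z')(I) = Add(-24, Mul(-4, I)) (Function('z')(I) = Mul(-4, Add(6, I)) = Add(-24, Mul(-4, I)))
Mul(Function('r')(B, -27), Pow(Function('z')(h), -1)) = Mul(Mul(-1, -27), Pow(Add(-24, Mul(-4, -26)), -1)) = Mul(27, Pow(Add(-24, 104), -1)) = Mul(27, Pow(80, -1)) = Mul(27, Rational(1, 80)) = Rational(27, 80)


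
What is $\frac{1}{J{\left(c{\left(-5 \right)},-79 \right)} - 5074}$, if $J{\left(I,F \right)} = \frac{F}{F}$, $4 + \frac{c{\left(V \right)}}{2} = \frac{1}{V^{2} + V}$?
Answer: $- \frac{1}{5073} \approx -0.00019712$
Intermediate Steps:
$c{\left(V \right)} = -8 + \frac{2}{V + V^{2}}$ ($c{\left(V \right)} = -8 + \frac{2}{V^{2} + V} = -8 + \frac{2}{V + V^{2}}$)
$J{\left(I,F \right)} = 1$
$\frac{1}{J{\left(c{\left(-5 \right)},-79 \right)} - 5074} = \frac{1}{1 - 5074} = \frac{1}{-5073} = - \frac{1}{5073}$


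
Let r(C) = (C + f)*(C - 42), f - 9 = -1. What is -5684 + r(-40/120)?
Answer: -54077/9 ≈ -6008.6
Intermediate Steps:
f = 8 (f = 9 - 1 = 8)
r(C) = (-42 + C)*(8 + C) (r(C) = (C + 8)*(C - 42) = (8 + C)*(-42 + C) = (-42 + C)*(8 + C))
-5684 + r(-40/120) = -5684 + (-336 + (-40/120)**2 - (-1360)/120) = -5684 + (-336 + (-40*1/120)**2 - (-1360)/120) = -5684 + (-336 + (-1/3)**2 - 34*(-1/3)) = -5684 + (-336 + 1/9 + 34/3) = -5684 - 2921/9 = -54077/9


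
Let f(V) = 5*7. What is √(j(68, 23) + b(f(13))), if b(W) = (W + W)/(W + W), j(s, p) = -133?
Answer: 2*I*√33 ≈ 11.489*I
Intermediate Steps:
f(V) = 35
b(W) = 1 (b(W) = (2*W)/((2*W)) = (2*W)*(1/(2*W)) = 1)
√(j(68, 23) + b(f(13))) = √(-133 + 1) = √(-132) = 2*I*√33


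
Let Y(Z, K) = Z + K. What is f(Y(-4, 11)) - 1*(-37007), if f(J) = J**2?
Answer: 37056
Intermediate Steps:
Y(Z, K) = K + Z
f(Y(-4, 11)) - 1*(-37007) = (11 - 4)**2 - 1*(-37007) = 7**2 + 37007 = 49 + 37007 = 37056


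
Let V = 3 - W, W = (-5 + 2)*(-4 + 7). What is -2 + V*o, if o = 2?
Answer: 22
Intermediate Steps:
W = -9 (W = -3*3 = -9)
V = 12 (V = 3 - 1*(-9) = 3 + 9 = 12)
-2 + V*o = -2 + 12*2 = -2 + 24 = 22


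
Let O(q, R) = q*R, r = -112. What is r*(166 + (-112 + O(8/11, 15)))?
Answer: -79968/11 ≈ -7269.8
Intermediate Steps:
O(q, R) = R*q
r*(166 + (-112 + O(8/11, 15))) = -112*(166 + (-112 + 15*(8/11))) = -112*(166 + (-112 + 120/11)) = -112*(166 - 1112/11) = -112*714/11 = -79968/11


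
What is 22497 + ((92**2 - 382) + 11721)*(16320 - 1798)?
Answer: 287601663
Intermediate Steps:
22497 + ((92**2 - 382) + 11721)*(16320 - 1798) = 22497 + ((8464 - 382) + 11721)*14522 = 22497 + (8082 + 11721)*14522 = 22497 + 19803*14522 = 22497 + 287579166 = 287601663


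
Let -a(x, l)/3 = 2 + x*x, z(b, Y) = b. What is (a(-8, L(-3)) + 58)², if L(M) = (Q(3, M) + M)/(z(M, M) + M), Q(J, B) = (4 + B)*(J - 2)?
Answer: 19600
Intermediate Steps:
Q(J, B) = (-2 + J)*(4 + B) (Q(J, B) = (4 + B)*(-2 + J) = (-2 + J)*(4 + B))
L(M) = (4 + 2*M)/(2*M) (L(M) = ((-8 - 2*M + 4*3 + M*3) + M)/(M + M) = ((-8 - 2*M + 12 + 3*M) + M)/((2*M)) = ((4 + M) + M)*(1/(2*M)) = (4 + 2*M)*(1/(2*M)) = (4 + 2*M)/(2*M))
a(x, l) = -6 - 3*x² (a(x, l) = -3*(2 + x*x) = -3*(2 + x²) = -6 - 3*x²)
(a(-8, L(-3)) + 58)² = ((-6 - 3*(-8)²) + 58)² = ((-6 - 3*64) + 58)² = ((-6 - 192) + 58)² = (-198 + 58)² = (-140)² = 19600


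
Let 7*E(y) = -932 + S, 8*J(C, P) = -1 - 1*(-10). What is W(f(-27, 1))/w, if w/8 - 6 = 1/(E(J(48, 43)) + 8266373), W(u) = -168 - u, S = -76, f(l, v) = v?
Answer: -1396992701/396779000 ≈ -3.5208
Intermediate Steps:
J(C, P) = 9/8 (J(C, P) = (-1 - 1*(-10))/8 = (-1 + 10)/8 = (⅛)*9 = 9/8)
E(y) = -144 (E(y) = (-932 - 76)/7 = (⅐)*(-1008) = -144)
w = 396779000/8266229 (w = 48 + 8/(-144 + 8266373) = 48 + 8/8266229 = 396779000/8266229 ≈ 48.000)
W(f(-27, 1))/w = (-168 - 1*1)/(396779000/8266229) = (-168 - 1)*(8266229/396779000) = -169*8266229/396779000 = -1396992701/396779000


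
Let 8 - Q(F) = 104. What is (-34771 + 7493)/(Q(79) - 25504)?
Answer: 13639/12800 ≈ 1.0655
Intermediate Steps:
Q(F) = -96 (Q(F) = 8 - 1*104 = 8 - 104 = -96)
(-34771 + 7493)/(Q(79) - 25504) = (-34771 + 7493)/(-96 - 25504) = -27278/(-25600) = -27278*(-1/25600) = 13639/12800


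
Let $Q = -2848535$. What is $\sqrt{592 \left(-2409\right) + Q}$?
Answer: $i \sqrt{4274663} \approx 2067.5 i$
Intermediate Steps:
$\sqrt{592 \left(-2409\right) + Q} = \sqrt{592 \left(-2409\right) - 2848535} = \sqrt{-1426128 - 2848535} = \sqrt{-4274663} = i \sqrt{4274663}$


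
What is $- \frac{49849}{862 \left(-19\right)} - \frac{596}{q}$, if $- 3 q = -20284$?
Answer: $\frac{245463313}{83052838} \approx 2.9555$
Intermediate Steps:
$q = \frac{20284}{3}$ ($q = \left(- \frac{1}{3}\right) \left(-20284\right) = \frac{20284}{3} \approx 6761.3$)
$- \frac{49849}{862 \left(-19\right)} - \frac{596}{q} = - \frac{49849}{862 \left(-19\right)} - \frac{596}{\frac{20284}{3}} = - \frac{49849}{-16378} - \frac{447}{5071} = \left(-49849\right) \left(- \frac{1}{16378}\right) - \frac{447}{5071} = \frac{49849}{16378} - \frac{447}{5071} = \frac{245463313}{83052838}$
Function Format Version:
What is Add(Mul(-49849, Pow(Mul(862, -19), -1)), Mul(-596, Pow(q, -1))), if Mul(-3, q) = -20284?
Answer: Rational(245463313, 83052838) ≈ 2.9555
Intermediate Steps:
q = Rational(20284, 3) (q = Mul(Rational(-1, 3), -20284) = Rational(20284, 3) ≈ 6761.3)
Add(Mul(-49849, Pow(Mul(862, -19), -1)), Mul(-596, Pow(q, -1))) = Add(Mul(-49849, Pow(Mul(862, -19), -1)), Mul(-596, Pow(Rational(20284, 3), -1))) = Add(Mul(-49849, Pow(-16378, -1)), Mul(-596, Rational(3, 20284))) = Add(Mul(-49849, Rational(-1, 16378)), Rational(-447, 5071)) = Add(Rational(49849, 16378), Rational(-447, 5071)) = Rational(245463313, 83052838)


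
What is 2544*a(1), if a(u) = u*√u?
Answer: 2544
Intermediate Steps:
a(u) = u^(3/2)
2544*a(1) = 2544*1^(3/2) = 2544*1 = 2544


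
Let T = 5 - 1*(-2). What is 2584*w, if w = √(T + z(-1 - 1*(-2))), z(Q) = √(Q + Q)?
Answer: 2584*√(7 + √2) ≈ 7495.5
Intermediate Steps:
T = 7 (T = 5 + 2 = 7)
z(Q) = √2*√Q (z(Q) = √(2*Q) = √2*√Q)
w = √(7 + √2) (w = √(7 + √2*√(-1 - 1*(-2))) = √(7 + √2*√(-1 + 2)) = √(7 + √2*√1) = √(7 + √2*1) = √(7 + √2) ≈ 2.9007)
2584*w = 2584*√(7 + √2)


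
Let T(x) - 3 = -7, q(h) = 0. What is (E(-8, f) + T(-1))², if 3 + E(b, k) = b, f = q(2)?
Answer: 225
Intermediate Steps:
T(x) = -4 (T(x) = 3 - 7 = -4)
f = 0
E(b, k) = -3 + b
(E(-8, f) + T(-1))² = ((-3 - 8) - 4)² = (-11 - 4)² = (-15)² = 225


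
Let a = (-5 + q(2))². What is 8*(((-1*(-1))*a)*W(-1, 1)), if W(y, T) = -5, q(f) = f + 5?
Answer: -160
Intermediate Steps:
q(f) = 5 + f
a = 4 (a = (-5 + (5 + 2))² = (-5 + 7)² = 2² = 4)
8*(((-1*(-1))*a)*W(-1, 1)) = 8*((-1*(-1)*4)*(-5)) = 8*((1*4)*(-5)) = 8*(4*(-5)) = 8*(-20) = -160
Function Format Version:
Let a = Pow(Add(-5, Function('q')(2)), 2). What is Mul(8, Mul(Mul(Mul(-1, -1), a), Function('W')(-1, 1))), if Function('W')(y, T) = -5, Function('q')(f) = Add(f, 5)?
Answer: -160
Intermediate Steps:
Function('q')(f) = Add(5, f)
a = 4 (a = Pow(Add(-5, Add(5, 2)), 2) = Pow(Add(-5, 7), 2) = Pow(2, 2) = 4)
Mul(8, Mul(Mul(Mul(-1, -1), a), Function('W')(-1, 1))) = Mul(8, Mul(Mul(Mul(-1, -1), 4), -5)) = Mul(8, Mul(Mul(1, 4), -5)) = Mul(8, Mul(4, -5)) = Mul(8, -20) = -160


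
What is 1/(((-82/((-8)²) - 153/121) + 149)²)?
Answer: 14992384/321569519041 ≈ 4.6623e-5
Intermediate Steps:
1/(((-82/((-8)²) - 153/121) + 149)²) = 1/(((-82/64 - 153*1/121) + 149)²) = 1/(((-82*1/64 - 153/121) + 149)²) = 1/(((-41/32 - 153/121) + 149)²) = 1/((-9857/3872 + 149)²) = 1/((567071/3872)²) = 1/(321569519041/14992384) = 14992384/321569519041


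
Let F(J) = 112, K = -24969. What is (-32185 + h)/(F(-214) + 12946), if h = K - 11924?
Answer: -34539/6529 ≈ -5.2901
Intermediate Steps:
h = -36893 (h = -24969 - 11924 = -36893)
(-32185 + h)/(F(-214) + 12946) = (-32185 - 36893)/(112 + 12946) = -69078/13058 = -69078*1/13058 = -34539/6529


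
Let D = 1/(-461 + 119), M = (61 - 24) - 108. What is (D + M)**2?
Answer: 589664089/116964 ≈ 5041.4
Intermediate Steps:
M = -71 (M = 37 - 108 = -71)
D = -1/342 (D = 1/(-342) = -1/342 ≈ -0.0029240)
(D + M)**2 = (-1/342 - 71)**2 = (-24283/342)**2 = 589664089/116964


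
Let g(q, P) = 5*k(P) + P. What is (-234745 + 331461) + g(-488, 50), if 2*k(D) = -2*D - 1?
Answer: 193027/2 ≈ 96514.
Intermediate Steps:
k(D) = -1/2 - D (k(D) = (-2*D - 1)/2 = (-1 - 2*D)/2 = -1/2 - D)
g(q, P) = -5/2 - 4*P (g(q, P) = 5*(-1/2 - P) + P = (-5/2 - 5*P) + P = -5/2 - 4*P)
(-234745 + 331461) + g(-488, 50) = (-234745 + 331461) + (-5/2 - 4*50) = 96716 + (-5/2 - 200) = 96716 - 405/2 = 193027/2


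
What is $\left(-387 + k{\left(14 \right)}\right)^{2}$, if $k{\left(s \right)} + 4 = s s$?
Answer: $38025$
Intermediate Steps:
$k{\left(s \right)} = -4 + s^{2}$ ($k{\left(s \right)} = -4 + s s = -4 + s^{2}$)
$\left(-387 + k{\left(14 \right)}\right)^{2} = \left(-387 - \left(4 - 14^{2}\right)\right)^{2} = \left(-387 + \left(-4 + 196\right)\right)^{2} = \left(-387 + 192\right)^{2} = \left(-195\right)^{2} = 38025$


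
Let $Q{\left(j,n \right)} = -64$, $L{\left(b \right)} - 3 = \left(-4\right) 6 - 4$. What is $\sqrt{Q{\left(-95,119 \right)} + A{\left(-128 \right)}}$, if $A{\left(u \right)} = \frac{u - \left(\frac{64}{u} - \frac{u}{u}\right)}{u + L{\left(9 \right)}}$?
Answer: $\frac{i \sqrt{657254}}{102} \approx 7.9482 i$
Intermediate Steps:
$L{\left(b \right)} = -25$ ($L{\left(b \right)} = 3 - 28 = -25$)
$A{\left(u \right)} = \frac{1 + u - \frac{64}{u}}{-25 + u}$ ($A{\left(u \right)} = \frac{u - \left(\frac{64}{u} - \frac{u}{u}\right)}{u - 25} = \frac{u + \left(- \frac{64}{u} + 1\right)}{-25 + u} = \frac{u + \left(1 - \frac{64}{u}\right)}{-25 + u} = \frac{1 + u - \frac{64}{u}}{-25 + u}$)
$\sqrt{Q{\left(-95,119 \right)} + A{\left(-128 \right)}} = \sqrt{-64 + \frac{-64 - 128 + \left(-128\right)^{2}}{\left(-128\right) \left(-25 - 128\right)}} = \sqrt{-64 - \frac{-64 - 128 + 16384}{128 \left(-153\right)}} = \sqrt{-64 - \left(- \frac{1}{19584}\right) 16192} = \sqrt{-64 + \frac{253}{306}} = \sqrt{- \frac{19331}{306}} = \frac{i \sqrt{657254}}{102}$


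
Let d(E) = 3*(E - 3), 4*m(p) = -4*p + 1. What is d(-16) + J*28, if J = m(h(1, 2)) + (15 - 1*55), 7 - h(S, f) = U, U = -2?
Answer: -1422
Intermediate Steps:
h(S, f) = 9 (h(S, f) = 7 - 1*(-2) = 7 + 2 = 9)
m(p) = ¼ - p (m(p) = (-4*p + 1)/4 = (1 - 4*p)/4 = ¼ - p)
d(E) = -9 + 3*E (d(E) = 3*(-3 + E) = -9 + 3*E)
J = -195/4 (J = (¼ - 1*9) + (15 - 1*55) = (¼ - 9) + (15 - 55) = -35/4 - 40 = -195/4 ≈ -48.750)
d(-16) + J*28 = (-9 + 3*(-16)) - 195/4*28 = (-9 - 48) - 1365 = -57 - 1365 = -1422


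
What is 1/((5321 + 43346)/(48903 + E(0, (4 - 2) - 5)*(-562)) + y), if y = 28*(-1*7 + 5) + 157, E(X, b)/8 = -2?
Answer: 57895/5896062 ≈ 0.0098193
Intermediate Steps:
E(X, b) = -16 (E(X, b) = 8*(-2) = -16)
y = 101 (y = 28*(-7 + 5) + 157 = 28*(-2) + 157 = -56 + 157 = 101)
1/((5321 + 43346)/(48903 + E(0, (4 - 2) - 5)*(-562)) + y) = 1/((5321 + 43346)/(48903 - 16*(-562)) + 101) = 1/(48667/(48903 + 8992) + 101) = 1/(48667/57895 + 101) = 1/(5896062/57895) = 57895/5896062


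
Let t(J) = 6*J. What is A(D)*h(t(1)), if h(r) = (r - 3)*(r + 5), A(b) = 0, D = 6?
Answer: 0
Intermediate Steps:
h(r) = (-3 + r)*(5 + r)
A(D)*h(t(1)) = 0*(-15 + (6*1)² + 2*(6*1)) = 0*(-15 + 6² + 2*6) = 0*(-15 + 36 + 12) = 0*33 = 0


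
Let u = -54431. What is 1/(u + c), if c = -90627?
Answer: -1/145058 ≈ -6.8938e-6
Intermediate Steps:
1/(u + c) = 1/(-54431 - 90627) = 1/(-145058) = -1/145058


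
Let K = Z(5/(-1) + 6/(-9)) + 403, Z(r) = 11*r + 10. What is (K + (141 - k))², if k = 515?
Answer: 4900/9 ≈ 544.44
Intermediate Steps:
Z(r) = 10 + 11*r
K = 1052/3 (K = (10 + 11*(5/(-1) + 6/(-9))) + 403 = (10 + 11*(5*(-1) + 6*(-⅑))) + 403 = (10 + 11*(-5 - ⅔)) + 403 = (10 + 11*(-17/3)) + 403 = (10 - 187/3) + 403 = -157/3 + 403 = 1052/3 ≈ 350.67)
(K + (141 - k))² = (1052/3 + (141 - 1*515))² = (1052/3 + (141 - 515))² = (1052/3 - 374)² = (-70/3)² = 4900/9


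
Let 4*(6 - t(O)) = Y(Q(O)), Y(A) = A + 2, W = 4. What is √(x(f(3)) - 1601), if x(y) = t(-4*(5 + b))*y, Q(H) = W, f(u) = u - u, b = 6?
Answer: I*√1601 ≈ 40.013*I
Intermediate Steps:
f(u) = 0
Q(H) = 4
Y(A) = 2 + A
t(O) = 9/2 (t(O) = 6 - (2 + 4)/4 = 6 - ¼*6 = 6 - 3/2 = 9/2)
x(y) = 9*y/2
√(x(f(3)) - 1601) = √((9/2)*0 - 1601) = √(0 - 1601) = √(-1601) = I*√1601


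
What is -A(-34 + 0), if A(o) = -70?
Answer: 70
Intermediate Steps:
-A(-34 + 0) = -1*(-70) = 70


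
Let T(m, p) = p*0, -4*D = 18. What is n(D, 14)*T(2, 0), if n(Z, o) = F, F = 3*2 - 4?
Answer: 0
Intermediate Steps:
D = -9/2 (D = -¼*18 = -9/2 ≈ -4.5000)
F = 2 (F = 6 - 4 = 2)
T(m, p) = 0
n(Z, o) = 2
n(D, 14)*T(2, 0) = 2*0 = 0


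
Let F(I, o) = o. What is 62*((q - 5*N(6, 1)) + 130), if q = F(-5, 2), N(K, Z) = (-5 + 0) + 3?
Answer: 8804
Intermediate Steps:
N(K, Z) = -2 (N(K, Z) = -5 + 3 = -2)
q = 2
62*((q - 5*N(6, 1)) + 130) = 62*((2 - 5*(-2)) + 130) = 62*((2 + 10) + 130) = 62*(12 + 130) = 62*142 = 8804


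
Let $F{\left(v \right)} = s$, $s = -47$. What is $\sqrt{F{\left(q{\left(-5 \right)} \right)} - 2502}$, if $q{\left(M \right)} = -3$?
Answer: $i \sqrt{2549} \approx 50.488 i$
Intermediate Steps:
$F{\left(v \right)} = -47$
$\sqrt{F{\left(q{\left(-5 \right)} \right)} - 2502} = \sqrt{-47 - 2502} = \sqrt{-2549} = i \sqrt{2549}$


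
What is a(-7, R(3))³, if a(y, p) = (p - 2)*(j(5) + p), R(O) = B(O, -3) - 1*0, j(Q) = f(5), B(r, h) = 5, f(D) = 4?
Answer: 19683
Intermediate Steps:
j(Q) = 4
R(O) = 5 (R(O) = 5 - 1*0 = 5 + 0 = 5)
a(y, p) = (-2 + p)*(4 + p) (a(y, p) = (p - 2)*(4 + p) = (-2 + p)*(4 + p))
a(-7, R(3))³ = (-8 + 5² + 2*5)³ = (-8 + 25 + 10)³ = 27³ = 19683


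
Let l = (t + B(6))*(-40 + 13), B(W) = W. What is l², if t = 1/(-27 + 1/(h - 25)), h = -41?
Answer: 82405740096/3179089 ≈ 25921.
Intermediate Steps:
t = -66/1783 (t = 1/(-27 + 1/(-41 - 25)) = 1/(-27 + 1/(-66)) = 1/(-27 - 1/66) = 1/(-1783/66) = -66/1783 ≈ -0.037016)
l = -287064/1783 (l = (-66/1783 + 6)*(-40 + 13) = (10632/1783)*(-27) = -287064/1783 ≈ -161.00)
l² = (-287064/1783)² = 82405740096/3179089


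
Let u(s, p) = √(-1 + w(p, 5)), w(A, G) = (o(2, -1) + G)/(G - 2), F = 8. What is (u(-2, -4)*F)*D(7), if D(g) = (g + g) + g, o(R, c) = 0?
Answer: 56*√6 ≈ 137.17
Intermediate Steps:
w(A, G) = G/(-2 + G) (w(A, G) = (0 + G)/(G - 2) = G/(-2 + G))
u(s, p) = √6/3 (u(s, p) = √(-1 + 5/(-2 + 5)) = √(-1 + 5/3) = √(⅔) = √6/3)
D(g) = 3*g (D(g) = 2*g + g = 3*g)
(u(-2, -4)*F)*D(7) = ((√6/3)*8)*(3*7) = (8*√6/3)*21 = 56*√6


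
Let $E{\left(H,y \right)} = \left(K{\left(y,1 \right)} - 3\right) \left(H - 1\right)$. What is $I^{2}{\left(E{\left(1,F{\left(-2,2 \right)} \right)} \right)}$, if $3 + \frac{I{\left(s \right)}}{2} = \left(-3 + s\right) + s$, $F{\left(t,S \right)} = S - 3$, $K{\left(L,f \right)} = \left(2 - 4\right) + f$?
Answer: $144$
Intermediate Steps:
$K{\left(L,f \right)} = -2 + f$
$F{\left(t,S \right)} = -3 + S$
$E{\left(H,y \right)} = 4 - 4 H$ ($E{\left(H,y \right)} = \left(\left(-2 + 1\right) - 3\right) \left(H - 1\right) = \left(-1 - 3\right) \left(-1 + H\right) = - 4 \left(-1 + H\right) = 4 - 4 H$)
$I{\left(s \right)} = -12 + 4 s$ ($I{\left(s \right)} = -6 + 2 \left(\left(-3 + s\right) + s\right) = -6 + 2 \left(-3 + 2 s\right) = -6 + \left(-6 + 4 s\right) = -12 + 4 s$)
$I^{2}{\left(E{\left(1,F{\left(-2,2 \right)} \right)} \right)} = \left(-12 + 4 \left(4 - 4\right)\right)^{2} = \left(-12 + 4 \cdot 0\right)^{2} = \left(-12 + 0\right)^{2} = \left(-12\right)^{2} = 144$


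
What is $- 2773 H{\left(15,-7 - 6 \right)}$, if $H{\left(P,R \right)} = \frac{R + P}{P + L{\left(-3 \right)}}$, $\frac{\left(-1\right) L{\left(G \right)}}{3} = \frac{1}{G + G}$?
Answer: $- \frac{11092}{31} \approx -357.81$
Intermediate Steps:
$L{\left(G \right)} = - \frac{3}{2 G}$ ($L{\left(G \right)} = - \frac{3}{G + G} = - \frac{3}{2 G}$)
$H{\left(P,R \right)} = \frac{P + R}{\frac{1}{2} + P}$ ($H{\left(P,R \right)} = \frac{R + P}{P - \frac{3}{2 \left(-3\right)}} = \frac{P + R}{P - - \frac{1}{2}} = \frac{P + R}{P + \frac{1}{2}} = \frac{P + R}{\frac{1}{2} + P}$)
$- 2773 H{\left(15,-7 - 6 \right)} = - 2773 \frac{2 \left(15 - 13\right)}{1 + 2 \cdot 15} = - 2773 \frac{2 \left(15 - 13\right)}{1 + 30} = - 2773 \frac{2 \left(15 - 13\right)}{31} = - 2773 \cdot 2 \cdot \frac{1}{31} \cdot 2 = \left(-2773\right) \frac{4}{31} = - \frac{11092}{31}$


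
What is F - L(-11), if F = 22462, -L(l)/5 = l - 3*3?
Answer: 22362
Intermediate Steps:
L(l) = 45 - 5*l (L(l) = -5*(l - 3*3) = -5*(l - 9) = -5*(-9 + l) = 45 - 5*l)
F - L(-11) = 22462 - (45 - 5*(-11)) = 22462 - (45 + 55) = 22462 - 1*100 = 22462 - 100 = 22362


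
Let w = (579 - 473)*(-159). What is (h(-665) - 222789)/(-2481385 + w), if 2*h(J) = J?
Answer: 446243/4996478 ≈ 0.089311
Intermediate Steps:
h(J) = J/2
w = -16854 (w = 106*(-159) = -16854)
(h(-665) - 222789)/(-2481385 + w) = ((½)*(-665) - 222789)/(-2481385 - 16854) = (-665/2 - 222789)/(-2498239) = -446243/2*(-1/2498239) = 446243/4996478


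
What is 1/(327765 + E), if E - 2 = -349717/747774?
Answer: 747774/245095290941 ≈ 3.0510e-6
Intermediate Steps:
E = 1145831/747774 (E = 2 - 349717/747774 = 1145831/747774 ≈ 1.5323)
1/(327765 + E) = 1/(327765 + 1145831/747774) = 1/(245095290941/747774) = 747774/245095290941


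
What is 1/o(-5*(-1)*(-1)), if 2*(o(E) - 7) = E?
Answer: 2/9 ≈ 0.22222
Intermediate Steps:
o(E) = 7 + E/2
1/o(-5*(-1)*(-1)) = 1/(7 + (-5*(-1)*(-1))/2) = 1/(7 + (5*(-1))/2) = 1/(7 + (1/2)*(-5)) = 1/(7 - 5/2) = 1/(9/2) = 2/9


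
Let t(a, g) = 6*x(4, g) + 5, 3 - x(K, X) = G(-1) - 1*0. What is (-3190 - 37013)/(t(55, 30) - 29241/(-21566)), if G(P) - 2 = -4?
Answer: -867017898/784051 ≈ -1105.8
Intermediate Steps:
G(P) = -2 (G(P) = 2 - 4 = -2)
x(K, X) = 5 (x(K, X) = 3 - (-2 - 1*0) = 3 - (-2 + 0) = 3 - 1*(-2) = 3 + 2 = 5)
t(a, g) = 35 (t(a, g) = 6*5 + 5 = 30 + 5 = 35)
(-3190 - 37013)/(t(55, 30) - 29241/(-21566)) = (-3190 - 37013)/(35 - 29241/(-21566)) = -40203/(35 - 29241*(-1/21566)) = -40203/(35 + 29241/21566) = -40203/784051/21566 = -40203*21566/784051 = -867017898/784051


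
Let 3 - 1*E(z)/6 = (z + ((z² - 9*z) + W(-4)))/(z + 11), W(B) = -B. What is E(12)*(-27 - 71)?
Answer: -9996/23 ≈ -434.61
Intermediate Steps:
E(z) = 18 - 6*(4 + z² - 8*z)/(11 + z) (E(z) = 18 - 6*(z + ((z² - 9*z) - 1*(-4)))/(z + 11) = 18 - 6*(z + ((z² - 9*z) + 4))/(11 + z) = 18 - 6*(z + (4 + z² - 9*z))/(11 + z) = 18 - 6*(4 + z² - 8*z)/(11 + z))
E(12)*(-27 - 71) = (6*(29 - 1*12² + 11*12)/(11 + 12))*(-27 - 71) = (6*(29 - 1*144 + 132)/23)*(-98) = (6*(1/23)*(29 - 144 + 132))*(-98) = (6*(1/23)*17)*(-98) = (102/23)*(-98) = -9996/23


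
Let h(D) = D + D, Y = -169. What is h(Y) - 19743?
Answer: -20081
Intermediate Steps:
h(D) = 2*D
h(Y) - 19743 = 2*(-169) - 19743 = -338 - 19743 = -20081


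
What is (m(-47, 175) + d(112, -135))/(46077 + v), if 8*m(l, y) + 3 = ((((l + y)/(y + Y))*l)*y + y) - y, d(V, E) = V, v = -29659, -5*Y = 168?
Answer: -661807/13265744 ≈ -0.049888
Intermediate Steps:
Y = -168/5 (Y = -1/5*168 = -168/5 ≈ -33.600)
m(l, y) = -3/8 + l*y*(l + y)/(8*(-168/5 + y)) (m(l, y) = -3/8 + (((((l + y)/(y - 168/5))*l)*y + y) - y)/8 = -3/8 + (((((l + y)/(-168/5 + y))*l)*y + y) - y)/8 = -3/8 + (((l*(l + y)/(-168/5 + y))*y + y) - y)/8 = -3/8 + ((l*y*(l + y)/(-168/5 + y) + y) - y)/8 = -3/8 + ((y + l*y*(l + y)/(-168/5 + y)) - y)/8 = -3/8 + (l*y*(l + y)/(-168/5 + y))/8 = -3/8 + l*y*(l + y)/(8*(-168/5 + y)))
(m(-47, 175) + d(112, -135))/(46077 + v) = ((504 - 15*175 + 5*(-47)*175**2 + 5*175*(-47)**2)/(8*(-168 + 5*175)) + 112)/(46077 - 29659) = ((504 - 2625 + 5*(-47)*30625 + 5*175*2209)/(8*(-168 + 875)) + 112)/16418 = ((1/8)*(504 - 2625 - 7196875 + 1932875)/707 + 112)*(1/16418) = ((1/8)*(1/707)*(-5266121) + 112)*(1/16418) = (-752303/808 + 112)*(1/16418) = -661807/808*1/16418 = -661807/13265744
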